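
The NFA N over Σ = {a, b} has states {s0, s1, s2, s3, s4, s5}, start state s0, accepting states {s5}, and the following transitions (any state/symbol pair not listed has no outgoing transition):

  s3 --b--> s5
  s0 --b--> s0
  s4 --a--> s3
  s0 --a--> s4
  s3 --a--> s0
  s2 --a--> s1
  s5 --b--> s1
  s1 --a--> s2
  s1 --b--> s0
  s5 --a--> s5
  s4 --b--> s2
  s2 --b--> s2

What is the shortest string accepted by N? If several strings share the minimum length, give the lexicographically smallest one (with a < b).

A breadth-first search from s0 reaches an accepting state first via the path s0 → s4 → s3 → s5 on input aab.
No string of length < 3 is accepted (BFS exhausts all shorter strings without reaching an accepting state), and aab is the lexicographically least accepting string of length 3.

aab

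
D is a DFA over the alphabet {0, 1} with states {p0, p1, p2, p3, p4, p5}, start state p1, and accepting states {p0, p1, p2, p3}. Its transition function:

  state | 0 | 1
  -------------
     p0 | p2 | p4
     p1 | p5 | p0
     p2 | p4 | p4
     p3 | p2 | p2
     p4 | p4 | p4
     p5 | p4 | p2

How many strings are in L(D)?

4

The useful subgraph on states {p0, p1, p2, p5} is acyclic, so L(D) is finite; the longest accepting path visits 3 useful states, giving maximum string length 2.
Counting accepting paths from p1 by length: 1 of length 0, 1 of length 1, 2 of length 2. Total 4.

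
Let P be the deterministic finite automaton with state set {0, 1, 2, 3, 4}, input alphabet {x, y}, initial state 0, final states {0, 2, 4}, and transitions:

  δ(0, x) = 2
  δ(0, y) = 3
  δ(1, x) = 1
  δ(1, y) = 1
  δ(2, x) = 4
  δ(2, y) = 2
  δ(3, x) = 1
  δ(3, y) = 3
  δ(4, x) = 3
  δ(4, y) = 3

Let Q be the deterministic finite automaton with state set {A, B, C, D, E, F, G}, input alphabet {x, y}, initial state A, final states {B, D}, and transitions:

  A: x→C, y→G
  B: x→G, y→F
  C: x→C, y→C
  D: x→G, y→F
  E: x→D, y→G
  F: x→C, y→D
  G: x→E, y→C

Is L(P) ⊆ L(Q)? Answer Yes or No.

No

The empty string ε is in L(P) but not in L(Q).
So L(P) ⊄ L(Q).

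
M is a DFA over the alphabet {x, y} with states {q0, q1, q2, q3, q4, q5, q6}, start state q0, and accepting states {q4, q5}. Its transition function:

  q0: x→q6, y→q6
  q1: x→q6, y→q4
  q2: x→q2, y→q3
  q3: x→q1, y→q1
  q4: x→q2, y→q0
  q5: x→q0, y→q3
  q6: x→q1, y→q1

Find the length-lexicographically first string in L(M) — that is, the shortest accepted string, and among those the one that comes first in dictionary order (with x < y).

A breadth-first search from q0 reaches an accepting state first via the path q0 → q6 → q1 → q4 on input xxy.
No string of length < 3 is accepted (BFS exhausts all shorter strings without reaching an accepting state), and xxy is the lexicographically least accepting string of length 3.

xxy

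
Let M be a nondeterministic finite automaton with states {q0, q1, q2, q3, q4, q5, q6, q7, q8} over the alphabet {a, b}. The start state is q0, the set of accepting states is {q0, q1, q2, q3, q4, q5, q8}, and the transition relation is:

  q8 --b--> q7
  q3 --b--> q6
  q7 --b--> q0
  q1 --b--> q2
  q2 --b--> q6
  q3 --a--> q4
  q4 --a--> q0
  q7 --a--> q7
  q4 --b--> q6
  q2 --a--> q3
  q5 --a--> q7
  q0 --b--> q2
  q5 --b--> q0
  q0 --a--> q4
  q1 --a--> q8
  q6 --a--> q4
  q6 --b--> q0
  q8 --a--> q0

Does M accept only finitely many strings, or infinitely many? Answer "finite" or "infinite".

State q0 is reachable from the start and can reach an accepting state, and it lies on the cycle q0 → q2 → q3 → q4 → q0.
Traversing that cycle any number of times yields accepted strings of unbounded length, so the language is infinite.

infinite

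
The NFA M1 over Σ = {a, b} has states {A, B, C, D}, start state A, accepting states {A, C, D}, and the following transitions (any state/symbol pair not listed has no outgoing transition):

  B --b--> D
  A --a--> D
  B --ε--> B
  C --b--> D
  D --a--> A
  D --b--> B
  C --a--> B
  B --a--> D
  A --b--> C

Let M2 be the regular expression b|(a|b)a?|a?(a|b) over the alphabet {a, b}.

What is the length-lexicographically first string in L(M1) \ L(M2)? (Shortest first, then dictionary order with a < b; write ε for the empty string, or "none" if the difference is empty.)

The empty string ε is accepted by M1 but not by M2.
Since ε is the unique shortest string, it is the required witness.

ε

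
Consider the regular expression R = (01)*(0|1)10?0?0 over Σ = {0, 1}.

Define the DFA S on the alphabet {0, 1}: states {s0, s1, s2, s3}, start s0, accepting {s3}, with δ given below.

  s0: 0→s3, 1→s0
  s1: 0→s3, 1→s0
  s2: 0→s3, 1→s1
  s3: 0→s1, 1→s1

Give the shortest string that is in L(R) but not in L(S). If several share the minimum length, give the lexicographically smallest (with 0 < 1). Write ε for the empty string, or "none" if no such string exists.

0100

The string 0100 is accepted by R but not by S.
No shorter string lies in the difference, and 0100 is the lexicographically first length-4 string in L(R) \ L(S).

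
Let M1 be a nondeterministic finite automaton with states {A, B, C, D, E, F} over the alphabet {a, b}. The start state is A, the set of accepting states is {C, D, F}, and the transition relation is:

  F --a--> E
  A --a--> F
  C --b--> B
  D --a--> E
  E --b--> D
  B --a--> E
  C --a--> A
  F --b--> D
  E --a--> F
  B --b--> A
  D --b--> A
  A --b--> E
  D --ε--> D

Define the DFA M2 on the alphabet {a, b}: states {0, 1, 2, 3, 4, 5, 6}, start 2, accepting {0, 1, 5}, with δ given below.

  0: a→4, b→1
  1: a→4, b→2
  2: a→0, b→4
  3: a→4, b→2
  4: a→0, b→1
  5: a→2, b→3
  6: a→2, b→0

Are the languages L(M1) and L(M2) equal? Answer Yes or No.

Yes

Exploring the product automaton M1 × M2 from the start pair (A, 2), following both machines on each input symbol, reaches 4 state pairs: (A, 2), (F, 0), (E, 4), (D, 1).
M1 accepts in {C, D, F} and M2 accepts in {0, 1, 5}. In every reachable pair the two components are either both accepting — (F, 0), (D, 1) — or both non-accepting, so no string is accepted by exactly one of the machines: L(M1) \ L(M2) and L(M2) \ L(M1) are both empty.
Hence every string is accepted by M1 iff it is accepted by M2, and the two languages coincide.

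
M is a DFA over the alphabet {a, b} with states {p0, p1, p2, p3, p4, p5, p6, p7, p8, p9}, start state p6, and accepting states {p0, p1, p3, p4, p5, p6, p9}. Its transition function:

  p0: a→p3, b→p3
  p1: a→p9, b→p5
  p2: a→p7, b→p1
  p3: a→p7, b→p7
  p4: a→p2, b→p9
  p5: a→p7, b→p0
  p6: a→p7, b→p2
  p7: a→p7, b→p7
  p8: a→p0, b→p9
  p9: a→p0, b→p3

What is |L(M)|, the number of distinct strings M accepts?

11

The useful subgraph on states {p0, p1, p2, p3, p5, p6, p9} is acyclic, so L(M) is finite; the longest accepting path visits 6 useful states, giving maximum string length 5.
Counting accepting paths from p6 by length: 1 of length 0, 1 of length 2, 2 of length 3, 3 of length 4, 4 of length 5. Total 11.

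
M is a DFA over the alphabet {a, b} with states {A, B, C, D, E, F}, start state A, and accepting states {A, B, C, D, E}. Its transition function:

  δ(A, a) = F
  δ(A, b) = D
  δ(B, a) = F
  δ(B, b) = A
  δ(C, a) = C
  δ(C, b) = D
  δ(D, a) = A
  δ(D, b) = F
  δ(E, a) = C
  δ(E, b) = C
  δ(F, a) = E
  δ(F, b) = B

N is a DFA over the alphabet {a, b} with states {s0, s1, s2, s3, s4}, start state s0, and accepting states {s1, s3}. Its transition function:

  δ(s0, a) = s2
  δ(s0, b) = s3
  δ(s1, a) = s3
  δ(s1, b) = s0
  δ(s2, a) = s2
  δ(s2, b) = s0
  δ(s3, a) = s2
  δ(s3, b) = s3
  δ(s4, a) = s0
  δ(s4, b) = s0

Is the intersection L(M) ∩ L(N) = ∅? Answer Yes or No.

The string b is accepted by both M and N.
Hence L(M) ∩ L(N) ≠ ∅.

No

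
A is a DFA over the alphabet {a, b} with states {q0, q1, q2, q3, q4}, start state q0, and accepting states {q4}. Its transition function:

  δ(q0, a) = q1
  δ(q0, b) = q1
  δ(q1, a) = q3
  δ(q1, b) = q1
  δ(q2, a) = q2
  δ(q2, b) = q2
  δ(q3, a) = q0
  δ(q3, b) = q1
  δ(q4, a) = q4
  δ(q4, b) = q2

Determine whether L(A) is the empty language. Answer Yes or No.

The states reachable from the start state are {q0, q1, q3}.
None of the accepting states {q4} is reachable, so no string is accepted and L(A) = ∅.

Yes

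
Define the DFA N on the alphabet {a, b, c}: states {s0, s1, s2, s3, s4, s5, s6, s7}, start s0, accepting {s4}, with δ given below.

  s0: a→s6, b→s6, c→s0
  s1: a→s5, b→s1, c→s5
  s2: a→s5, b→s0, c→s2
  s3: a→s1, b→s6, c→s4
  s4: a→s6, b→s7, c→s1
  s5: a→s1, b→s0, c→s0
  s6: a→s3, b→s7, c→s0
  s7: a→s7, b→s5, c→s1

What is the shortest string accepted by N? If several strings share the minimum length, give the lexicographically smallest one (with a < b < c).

aac

A breadth-first search from s0 reaches an accepting state first via the path s0 → s6 → s3 → s4 on input aac.
No string of length < 3 is accepted (BFS exhausts all shorter strings without reaching an accepting state), and aac is the lexicographically least accepting string of length 3.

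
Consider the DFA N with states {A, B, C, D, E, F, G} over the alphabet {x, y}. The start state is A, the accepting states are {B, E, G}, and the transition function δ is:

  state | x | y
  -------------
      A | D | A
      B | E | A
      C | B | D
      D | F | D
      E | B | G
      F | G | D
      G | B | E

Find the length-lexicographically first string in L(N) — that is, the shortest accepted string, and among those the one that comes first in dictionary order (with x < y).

A breadth-first search from A reaches an accepting state first via the path A → D → F → G on input xxx.
No string of length < 3 is accepted (BFS exhausts all shorter strings without reaching an accepting state), and xxx is the lexicographically least accepting string of length 3.

xxx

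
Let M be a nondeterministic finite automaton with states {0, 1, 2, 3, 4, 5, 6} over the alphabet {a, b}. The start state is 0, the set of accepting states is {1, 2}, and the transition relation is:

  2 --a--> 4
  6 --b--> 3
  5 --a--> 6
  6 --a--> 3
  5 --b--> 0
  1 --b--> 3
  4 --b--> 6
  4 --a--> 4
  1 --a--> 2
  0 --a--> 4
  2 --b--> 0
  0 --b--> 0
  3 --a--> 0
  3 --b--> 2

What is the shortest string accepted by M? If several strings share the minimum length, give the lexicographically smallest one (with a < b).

A breadth-first search from 0 reaches an accepting state first via the path 0 → 4 → 6 → 3 → 2 on input abab.
No string of length < 4 is accepted (BFS exhausts all shorter strings without reaching an accepting state), and abab is the lexicographically least accepting string of length 4.

abab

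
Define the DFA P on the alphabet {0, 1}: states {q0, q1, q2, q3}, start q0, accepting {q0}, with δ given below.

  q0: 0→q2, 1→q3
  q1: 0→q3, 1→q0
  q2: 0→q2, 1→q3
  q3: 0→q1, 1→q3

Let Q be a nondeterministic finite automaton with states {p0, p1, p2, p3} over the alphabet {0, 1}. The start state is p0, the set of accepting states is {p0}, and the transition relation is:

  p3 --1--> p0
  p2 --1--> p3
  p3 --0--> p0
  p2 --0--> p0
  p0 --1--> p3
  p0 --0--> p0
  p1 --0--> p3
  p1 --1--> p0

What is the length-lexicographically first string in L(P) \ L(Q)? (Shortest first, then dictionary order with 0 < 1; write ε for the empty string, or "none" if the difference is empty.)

101

The string 101 is accepted by P but not by Q.
No shorter string lies in the difference, and 101 is the lexicographically first length-3 string in L(P) \ L(Q).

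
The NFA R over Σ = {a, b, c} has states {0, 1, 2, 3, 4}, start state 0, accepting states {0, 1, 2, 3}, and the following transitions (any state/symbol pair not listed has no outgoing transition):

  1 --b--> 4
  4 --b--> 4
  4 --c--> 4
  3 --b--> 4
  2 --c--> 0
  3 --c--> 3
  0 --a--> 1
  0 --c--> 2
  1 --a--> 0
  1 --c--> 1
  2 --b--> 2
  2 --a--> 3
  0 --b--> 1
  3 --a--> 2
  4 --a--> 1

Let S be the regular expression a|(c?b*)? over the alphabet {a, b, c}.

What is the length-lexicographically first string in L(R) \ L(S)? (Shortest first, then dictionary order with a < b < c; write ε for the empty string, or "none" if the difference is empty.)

The string aa is accepted by R but not by S.
No shorter string lies in the difference, and aa is the lexicographically first length-2 string in L(R) \ L(S).

aa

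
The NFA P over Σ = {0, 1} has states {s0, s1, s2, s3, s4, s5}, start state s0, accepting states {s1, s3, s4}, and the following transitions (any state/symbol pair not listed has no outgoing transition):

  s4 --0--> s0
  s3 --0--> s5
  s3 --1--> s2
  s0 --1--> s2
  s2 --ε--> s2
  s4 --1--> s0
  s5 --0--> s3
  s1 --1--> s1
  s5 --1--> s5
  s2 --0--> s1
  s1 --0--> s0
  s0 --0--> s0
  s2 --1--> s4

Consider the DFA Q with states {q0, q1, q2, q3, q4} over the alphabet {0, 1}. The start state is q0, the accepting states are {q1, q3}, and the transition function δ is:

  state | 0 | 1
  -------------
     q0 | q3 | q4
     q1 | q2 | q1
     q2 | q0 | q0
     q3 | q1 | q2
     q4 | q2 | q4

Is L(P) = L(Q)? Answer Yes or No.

The string 10 is accepted by P but rejected by Q.
So L(P) ≠ L(Q).

No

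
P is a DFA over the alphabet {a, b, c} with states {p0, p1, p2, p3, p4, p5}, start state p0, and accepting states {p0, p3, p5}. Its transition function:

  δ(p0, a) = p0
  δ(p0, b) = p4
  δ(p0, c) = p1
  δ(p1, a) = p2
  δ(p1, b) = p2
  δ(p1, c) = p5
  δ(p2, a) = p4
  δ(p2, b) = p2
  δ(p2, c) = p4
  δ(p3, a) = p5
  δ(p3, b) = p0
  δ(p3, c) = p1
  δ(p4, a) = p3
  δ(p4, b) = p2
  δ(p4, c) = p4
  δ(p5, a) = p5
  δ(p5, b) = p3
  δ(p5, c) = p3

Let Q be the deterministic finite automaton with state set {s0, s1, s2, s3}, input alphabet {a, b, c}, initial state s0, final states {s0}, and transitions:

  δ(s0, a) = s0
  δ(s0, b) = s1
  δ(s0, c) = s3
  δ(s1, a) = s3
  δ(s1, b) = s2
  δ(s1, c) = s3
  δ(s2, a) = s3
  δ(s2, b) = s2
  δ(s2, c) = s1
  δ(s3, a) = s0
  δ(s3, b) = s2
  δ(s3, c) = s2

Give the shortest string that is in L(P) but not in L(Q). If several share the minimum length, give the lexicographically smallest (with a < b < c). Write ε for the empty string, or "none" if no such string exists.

The string ba is accepted by P but not by Q.
No shorter string lies in the difference, and ba is the lexicographically first length-2 string in L(P) \ L(Q).

ba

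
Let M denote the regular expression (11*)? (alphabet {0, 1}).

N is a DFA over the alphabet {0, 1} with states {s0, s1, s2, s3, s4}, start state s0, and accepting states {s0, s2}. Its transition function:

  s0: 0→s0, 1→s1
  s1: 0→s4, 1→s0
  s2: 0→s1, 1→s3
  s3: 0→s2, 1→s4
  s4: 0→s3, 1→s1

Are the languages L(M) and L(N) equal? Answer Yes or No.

The string 1 is accepted by M but rejected by N.
So L(M) ≠ L(N).

No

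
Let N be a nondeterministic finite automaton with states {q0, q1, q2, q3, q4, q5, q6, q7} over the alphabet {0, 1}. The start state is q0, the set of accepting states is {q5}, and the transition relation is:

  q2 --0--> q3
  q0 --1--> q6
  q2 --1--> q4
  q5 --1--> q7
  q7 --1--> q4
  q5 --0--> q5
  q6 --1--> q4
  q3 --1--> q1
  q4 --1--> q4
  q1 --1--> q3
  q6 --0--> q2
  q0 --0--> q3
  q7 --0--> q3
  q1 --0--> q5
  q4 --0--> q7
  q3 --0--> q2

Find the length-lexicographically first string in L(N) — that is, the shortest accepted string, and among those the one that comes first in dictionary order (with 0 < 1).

010

A breadth-first search from q0 reaches an accepting state first via the path q0 → q3 → q1 → q5 on input 010.
No string of length < 3 is accepted (BFS exhausts all shorter strings without reaching an accepting state), and 010 is the lexicographically least accepting string of length 3.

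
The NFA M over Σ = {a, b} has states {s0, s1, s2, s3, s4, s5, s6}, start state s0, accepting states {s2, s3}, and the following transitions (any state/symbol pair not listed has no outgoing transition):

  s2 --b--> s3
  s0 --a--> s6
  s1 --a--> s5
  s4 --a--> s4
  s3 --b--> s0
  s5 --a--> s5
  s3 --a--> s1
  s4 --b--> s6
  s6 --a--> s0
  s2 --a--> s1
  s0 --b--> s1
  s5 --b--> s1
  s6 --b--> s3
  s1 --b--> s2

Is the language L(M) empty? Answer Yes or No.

The string ab is accepted: the run s0 → s6 → s3 ends in the accepting state s3.
Since at least one string is accepted, L(M) is not empty.

No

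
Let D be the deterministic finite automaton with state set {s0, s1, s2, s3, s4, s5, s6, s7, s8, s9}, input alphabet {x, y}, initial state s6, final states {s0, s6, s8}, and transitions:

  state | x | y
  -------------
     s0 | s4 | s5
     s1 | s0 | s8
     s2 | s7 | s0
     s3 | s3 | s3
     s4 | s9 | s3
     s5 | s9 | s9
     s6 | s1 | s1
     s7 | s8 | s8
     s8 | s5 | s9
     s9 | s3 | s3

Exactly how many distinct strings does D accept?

The useful subgraph on states {s0, s1, s6, s8} is acyclic, so L(D) is finite; the longest accepting path visits 3 useful states, giving maximum string length 2.
Counting accepting paths from s6 by length: 1 of length 0, 4 of length 2. Total 5.

5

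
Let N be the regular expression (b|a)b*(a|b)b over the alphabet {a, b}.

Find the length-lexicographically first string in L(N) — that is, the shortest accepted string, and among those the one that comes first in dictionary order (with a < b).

aab

By inspection of the expression, no string of length less than 3 matches, and aab is the lexicographically first match of length 3.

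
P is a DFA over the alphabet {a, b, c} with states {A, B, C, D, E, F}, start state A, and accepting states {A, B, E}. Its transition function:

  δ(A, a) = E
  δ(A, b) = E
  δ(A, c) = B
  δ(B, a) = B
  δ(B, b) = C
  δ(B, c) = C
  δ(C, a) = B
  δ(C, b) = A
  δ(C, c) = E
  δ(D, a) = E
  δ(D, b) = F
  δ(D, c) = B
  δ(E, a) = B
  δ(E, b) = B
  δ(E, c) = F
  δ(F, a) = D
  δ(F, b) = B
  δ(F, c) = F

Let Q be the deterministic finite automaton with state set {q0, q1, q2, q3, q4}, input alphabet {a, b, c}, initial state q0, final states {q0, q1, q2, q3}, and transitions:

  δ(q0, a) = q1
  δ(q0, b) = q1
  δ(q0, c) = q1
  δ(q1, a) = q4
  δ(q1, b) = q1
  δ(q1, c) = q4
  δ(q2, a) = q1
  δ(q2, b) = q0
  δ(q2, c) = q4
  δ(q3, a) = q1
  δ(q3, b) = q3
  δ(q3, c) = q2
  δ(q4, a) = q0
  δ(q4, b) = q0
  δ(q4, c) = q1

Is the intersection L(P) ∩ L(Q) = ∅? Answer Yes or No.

No

The empty string ε is accepted by both P and Q.
Hence L(P) ∩ L(Q) ≠ ∅.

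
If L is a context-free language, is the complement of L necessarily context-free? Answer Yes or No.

CFLs are closed under union, so if they were also closed under complement they would be closed under intersection by De Morgan (L₁ ∩ L₂ is the complement of the union of the complements). But {aⁿbⁿcᵐ} ∩ {aᵐbⁿcⁿ} = {aⁿbⁿcⁿ} is not context-free although both operands are.

No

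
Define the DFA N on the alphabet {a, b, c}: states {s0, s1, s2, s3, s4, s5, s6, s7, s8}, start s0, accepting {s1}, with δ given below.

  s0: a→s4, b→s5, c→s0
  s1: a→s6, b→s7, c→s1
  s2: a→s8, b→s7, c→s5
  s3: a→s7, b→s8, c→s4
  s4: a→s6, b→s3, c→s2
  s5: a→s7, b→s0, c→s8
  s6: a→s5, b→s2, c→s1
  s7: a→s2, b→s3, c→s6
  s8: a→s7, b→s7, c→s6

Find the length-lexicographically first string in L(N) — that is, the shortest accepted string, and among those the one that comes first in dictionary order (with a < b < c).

A breadth-first search from s0 reaches an accepting state first via the path s0 → s4 → s6 → s1 on input aac.
No string of length < 3 is accepted (BFS exhausts all shorter strings without reaching an accepting state), and aac is the lexicographically least accepting string of length 3.

aac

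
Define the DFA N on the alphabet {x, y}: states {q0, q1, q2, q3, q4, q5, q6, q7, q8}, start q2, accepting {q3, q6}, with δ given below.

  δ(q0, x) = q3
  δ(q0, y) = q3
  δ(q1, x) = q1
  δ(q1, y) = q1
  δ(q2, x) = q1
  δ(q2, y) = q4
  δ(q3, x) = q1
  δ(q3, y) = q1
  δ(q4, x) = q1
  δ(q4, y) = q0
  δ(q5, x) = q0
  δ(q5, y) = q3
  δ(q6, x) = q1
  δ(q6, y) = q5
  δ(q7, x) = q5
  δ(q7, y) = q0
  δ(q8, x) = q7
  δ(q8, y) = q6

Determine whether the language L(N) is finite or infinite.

The useful states (reachable from q2 and able to reach an accepting state) are {q0, q2, q3, q4}.
Restricted to these states the transition graph has no cycle, so every accepting path has bounded length and L is finite.

finite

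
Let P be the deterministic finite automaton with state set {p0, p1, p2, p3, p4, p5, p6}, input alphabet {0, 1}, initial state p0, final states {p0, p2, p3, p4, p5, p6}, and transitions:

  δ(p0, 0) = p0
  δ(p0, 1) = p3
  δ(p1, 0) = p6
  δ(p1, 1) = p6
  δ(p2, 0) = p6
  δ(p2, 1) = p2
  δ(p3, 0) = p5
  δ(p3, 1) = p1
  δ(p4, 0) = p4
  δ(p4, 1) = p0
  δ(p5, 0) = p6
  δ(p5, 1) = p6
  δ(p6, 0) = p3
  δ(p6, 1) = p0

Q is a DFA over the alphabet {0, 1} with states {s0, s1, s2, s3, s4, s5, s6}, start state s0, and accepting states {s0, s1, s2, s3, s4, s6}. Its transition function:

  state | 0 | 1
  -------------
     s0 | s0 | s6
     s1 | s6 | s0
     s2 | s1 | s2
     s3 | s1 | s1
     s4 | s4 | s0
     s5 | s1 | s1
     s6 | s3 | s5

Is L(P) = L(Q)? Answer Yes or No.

Exploring the product automaton P × Q from the start pair (p0, s0), following both machines on each input symbol, reaches 5 state pairs: (p0, s0), (p3, s6), (p5, s3), (p1, s5), (p6, s1).
P accepts in {p0, p2, p3, p4, p5, p6} and Q accepts in {s0, s1, s2, s3, s4, s6}. In every reachable pair the two components are either both accepting — (p0, s0), (p3, s6), (p5, s3), (p6, s1) — or both non-accepting, so no string is accepted by exactly one of the machines: L(P) \ L(Q) and L(Q) \ L(P) are both empty.
Hence every string is accepted by P iff it is accepted by Q, and the two languages coincide.

Yes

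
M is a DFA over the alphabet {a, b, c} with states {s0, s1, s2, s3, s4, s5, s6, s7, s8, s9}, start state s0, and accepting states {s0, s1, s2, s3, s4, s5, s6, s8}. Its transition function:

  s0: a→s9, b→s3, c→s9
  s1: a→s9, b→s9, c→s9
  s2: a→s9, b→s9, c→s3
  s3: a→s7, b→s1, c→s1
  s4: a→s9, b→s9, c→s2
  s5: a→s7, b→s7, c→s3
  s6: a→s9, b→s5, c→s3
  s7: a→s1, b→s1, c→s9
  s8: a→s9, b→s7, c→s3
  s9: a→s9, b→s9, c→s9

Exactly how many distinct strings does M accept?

6

The useful subgraph on states {s0, s1, s3, s7} is acyclic, so L(M) is finite; the longest accepting path visits 4 useful states, giving maximum string length 3.
Counting accepting paths from s0 by length: 1 of length 0, 1 of length 1, 2 of length 2, 2 of length 3. Total 6.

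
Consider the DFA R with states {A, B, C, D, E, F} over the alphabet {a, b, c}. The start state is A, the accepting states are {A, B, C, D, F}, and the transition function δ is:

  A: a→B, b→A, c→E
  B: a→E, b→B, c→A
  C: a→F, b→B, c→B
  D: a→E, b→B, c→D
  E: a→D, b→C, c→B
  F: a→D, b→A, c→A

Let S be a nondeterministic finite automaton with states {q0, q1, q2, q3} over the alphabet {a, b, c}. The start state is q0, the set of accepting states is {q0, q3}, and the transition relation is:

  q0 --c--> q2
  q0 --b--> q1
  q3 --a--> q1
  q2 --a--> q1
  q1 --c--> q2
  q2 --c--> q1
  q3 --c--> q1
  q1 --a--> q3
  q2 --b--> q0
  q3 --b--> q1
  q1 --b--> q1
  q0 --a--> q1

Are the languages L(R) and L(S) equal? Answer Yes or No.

No

The string a is accepted by R but rejected by S.
So L(R) ≠ L(S).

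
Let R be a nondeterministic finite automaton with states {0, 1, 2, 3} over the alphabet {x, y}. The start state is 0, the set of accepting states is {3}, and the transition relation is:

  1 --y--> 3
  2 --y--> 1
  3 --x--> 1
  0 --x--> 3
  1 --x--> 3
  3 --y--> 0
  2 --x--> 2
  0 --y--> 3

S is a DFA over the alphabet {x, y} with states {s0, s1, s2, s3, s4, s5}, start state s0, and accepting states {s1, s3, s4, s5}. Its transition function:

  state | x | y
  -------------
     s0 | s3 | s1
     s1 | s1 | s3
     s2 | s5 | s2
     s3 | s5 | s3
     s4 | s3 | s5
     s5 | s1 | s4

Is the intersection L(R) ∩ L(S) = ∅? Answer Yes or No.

No

The string x is accepted by both R and S.
Hence L(R) ∩ L(S) ≠ ∅.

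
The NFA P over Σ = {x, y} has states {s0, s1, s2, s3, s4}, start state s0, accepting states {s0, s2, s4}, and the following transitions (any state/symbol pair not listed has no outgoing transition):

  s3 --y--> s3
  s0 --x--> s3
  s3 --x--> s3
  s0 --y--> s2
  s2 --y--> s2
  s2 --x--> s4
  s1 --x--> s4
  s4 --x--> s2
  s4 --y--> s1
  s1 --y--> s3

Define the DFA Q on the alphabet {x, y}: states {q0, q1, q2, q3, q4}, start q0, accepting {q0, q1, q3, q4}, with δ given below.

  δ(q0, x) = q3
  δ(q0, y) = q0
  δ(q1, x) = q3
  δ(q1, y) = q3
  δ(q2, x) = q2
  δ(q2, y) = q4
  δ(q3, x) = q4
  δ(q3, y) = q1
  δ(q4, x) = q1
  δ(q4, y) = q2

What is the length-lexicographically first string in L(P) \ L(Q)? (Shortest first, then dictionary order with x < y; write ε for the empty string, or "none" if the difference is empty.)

yxxy

The string yxxy is accepted by P but not by Q.
No shorter string lies in the difference, and yxxy is the lexicographically first length-4 string in L(P) \ L(Q).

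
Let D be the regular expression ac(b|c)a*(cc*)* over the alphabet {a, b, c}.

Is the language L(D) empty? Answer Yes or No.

No

The string acb matches the expression, so it belongs to L(D).
Since L(D) contains at least one string, it is not empty.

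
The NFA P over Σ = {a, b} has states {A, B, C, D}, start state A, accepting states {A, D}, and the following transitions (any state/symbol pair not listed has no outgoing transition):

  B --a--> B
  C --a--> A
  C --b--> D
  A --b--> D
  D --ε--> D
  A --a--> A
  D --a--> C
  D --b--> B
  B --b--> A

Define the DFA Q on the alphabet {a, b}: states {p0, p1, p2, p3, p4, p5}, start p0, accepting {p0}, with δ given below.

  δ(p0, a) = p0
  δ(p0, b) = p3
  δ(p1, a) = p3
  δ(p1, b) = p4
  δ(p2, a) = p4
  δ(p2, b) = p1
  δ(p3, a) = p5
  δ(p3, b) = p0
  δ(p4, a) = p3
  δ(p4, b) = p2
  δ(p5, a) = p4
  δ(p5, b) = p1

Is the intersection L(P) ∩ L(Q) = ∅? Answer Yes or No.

The empty string ε is accepted by both P and Q.
Hence L(P) ∩ L(Q) ≠ ∅.

No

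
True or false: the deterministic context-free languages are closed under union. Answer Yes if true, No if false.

No

{aⁿbⁿ : n≥0} and {aⁿb²ⁿ : n≥0} are each accepted by a deterministic PDA (push the a's; pop one per b, respectively one per two b's), but their union U is not. Suppose a DPDA M accepted U. Being deterministic, M has a single run on aⁿb²ⁿ, and since aⁿbⁿ ∈ U that run passes through an accepting configuration right after consuming the prefix aⁿbⁿ and then goes on to accept again after n more b's. Build an ordinary (nondeterministic) PDA M′ that simulates M on a's and b's and, at any moment when M is in an accepting state, may switch to a second mode in which it reads only c's, feeding each c to M as a b; M′ accepts when M does. Then M′ accepts aⁱbʲcᵏ (k≥1) exactly when both aⁱbʲ ∈ U and aⁱbʲ⁺ᵏ ∈ U, and checking the four cases (i=j or j=2i, combined with j+k=i or j+k=2i) leaves only i=j=k: so L(M′) ∩ a*b*c⁺ = {aⁿbⁿcⁿ : n≥1} would be context-free, which it is not (pumping lemma) — contradiction. (The union is an unambiguous CFL; it is determinism, not unambiguity, that fails.)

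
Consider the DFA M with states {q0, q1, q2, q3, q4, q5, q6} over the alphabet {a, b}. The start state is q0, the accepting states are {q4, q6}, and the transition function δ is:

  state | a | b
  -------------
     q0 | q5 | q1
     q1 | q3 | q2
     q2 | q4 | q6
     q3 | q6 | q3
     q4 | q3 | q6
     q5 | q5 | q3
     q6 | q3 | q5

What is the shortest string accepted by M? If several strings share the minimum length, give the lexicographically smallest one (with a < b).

A breadth-first search from q0 reaches an accepting state first via the path q0 → q5 → q3 → q6 on input aba.
No string of length < 3 is accepted (BFS exhausts all shorter strings without reaching an accepting state), and aba is the lexicographically least accepting string of length 3.

aba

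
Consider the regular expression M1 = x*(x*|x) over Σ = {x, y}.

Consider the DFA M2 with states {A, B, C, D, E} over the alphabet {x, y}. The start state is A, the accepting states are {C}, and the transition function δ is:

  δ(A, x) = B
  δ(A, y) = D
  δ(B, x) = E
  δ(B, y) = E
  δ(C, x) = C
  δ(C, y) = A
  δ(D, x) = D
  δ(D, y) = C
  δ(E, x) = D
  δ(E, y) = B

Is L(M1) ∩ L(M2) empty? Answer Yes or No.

Yes

Converting the expression M1 to a DFA (subset construction, then merging equivalent states) gives the minimal DFA with states {r0, r1}, start state r0, accepting states {r0} and transitions r0: x→r0, y→r1; r1: x→r1, y→r1.
Exploring the product automaton M1 × M2 from the start pair (r0, A), following both machines on each input symbol, reaches 9 state pairs: (r0, A), (r0, B), (r1, D), (r0, E), (r1, E), (r1, C), (r0, D), (r1, B), (r1, A).
M1 accepts in {r0} and M2 accepts in {C}; no reachable pair has both components accepting, so no string drives both machines to acceptance simultaneously and L(M1) ∩ L(M2) = ∅.
So no string is accepted by both, and the intersection is empty.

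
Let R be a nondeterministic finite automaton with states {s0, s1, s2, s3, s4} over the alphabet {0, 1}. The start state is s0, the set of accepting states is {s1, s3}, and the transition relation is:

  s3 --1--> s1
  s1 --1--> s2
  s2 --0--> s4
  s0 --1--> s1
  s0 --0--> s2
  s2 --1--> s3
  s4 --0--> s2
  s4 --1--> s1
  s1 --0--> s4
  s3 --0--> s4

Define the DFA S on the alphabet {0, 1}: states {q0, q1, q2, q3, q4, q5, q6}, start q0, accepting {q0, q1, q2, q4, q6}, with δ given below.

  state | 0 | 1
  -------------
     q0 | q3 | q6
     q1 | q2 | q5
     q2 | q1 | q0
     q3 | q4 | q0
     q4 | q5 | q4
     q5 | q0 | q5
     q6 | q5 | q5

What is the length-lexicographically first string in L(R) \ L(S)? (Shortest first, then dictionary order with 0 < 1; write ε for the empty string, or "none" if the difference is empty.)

The string 101 is accepted by R but not by S.
No shorter string lies in the difference, and 101 is the lexicographically first length-3 string in L(R) \ L(S).

101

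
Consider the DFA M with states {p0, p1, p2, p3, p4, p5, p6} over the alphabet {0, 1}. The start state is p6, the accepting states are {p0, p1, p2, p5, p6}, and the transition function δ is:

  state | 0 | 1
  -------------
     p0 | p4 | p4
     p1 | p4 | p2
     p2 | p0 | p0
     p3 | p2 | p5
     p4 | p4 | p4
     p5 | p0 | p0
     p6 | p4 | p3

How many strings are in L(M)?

The useful subgraph on states {p0, p2, p3, p5, p6} is acyclic, so L(M) is finite; the longest accepting path visits 4 useful states, giving maximum string length 3.
Counting accepting paths from p6 by length: 1 of length 0, 2 of length 2, 4 of length 3. Total 7.

7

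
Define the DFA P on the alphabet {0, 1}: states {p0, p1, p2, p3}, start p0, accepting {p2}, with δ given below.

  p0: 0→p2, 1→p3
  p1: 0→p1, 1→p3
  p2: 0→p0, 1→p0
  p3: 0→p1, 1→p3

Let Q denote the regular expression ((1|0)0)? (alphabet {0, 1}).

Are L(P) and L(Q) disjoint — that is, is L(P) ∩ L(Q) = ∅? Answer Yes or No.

Converting the expression Q to a DFA (subset construction, then merging equivalent states) gives the minimal DFA with states {q0, q1, q2, q3}, start state q0, accepting states {q0, q2} and transitions q0: 0→q1, 1→q1; q1: 0→q2, 1→q3; q2: 0→q3, 1→q3; q3: 0→q3, 1→q3.
Exploring the product automaton P × Q from the start pair (p0, q0), following both machines on each input symbol, reaches 9 state pairs: (p0, q0), (p2, q1), (p3, q1), (p0, q2), (p0, q3), (p1, q2), (p3, q3), (p2, q3), (p1, q3).
P accepts in {p2} and Q accepts in {q0, q2}; no reachable pair has both components accepting, so no string drives both machines to acceptance simultaneously and L(P) ∩ L(Q) = ∅.
So no string is accepted by both, and the intersection is empty.

Yes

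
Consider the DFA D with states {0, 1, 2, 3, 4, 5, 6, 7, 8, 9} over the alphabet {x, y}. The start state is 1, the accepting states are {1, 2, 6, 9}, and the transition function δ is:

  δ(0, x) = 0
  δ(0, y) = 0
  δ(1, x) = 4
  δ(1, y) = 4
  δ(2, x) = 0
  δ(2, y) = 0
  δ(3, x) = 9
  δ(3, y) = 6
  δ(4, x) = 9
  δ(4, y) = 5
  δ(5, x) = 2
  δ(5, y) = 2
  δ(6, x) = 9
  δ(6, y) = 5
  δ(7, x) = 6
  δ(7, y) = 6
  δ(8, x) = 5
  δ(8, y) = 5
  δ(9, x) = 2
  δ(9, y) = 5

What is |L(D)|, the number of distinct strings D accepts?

The useful subgraph on states {1, 2, 4, 5, 9} is acyclic, so L(D) is finite; the longest accepting path visits 5 useful states, giving maximum string length 4.
Counting accepting paths from 1 by length: 1 of length 0, 2 of length 2, 6 of length 3, 4 of length 4. Total 13.

13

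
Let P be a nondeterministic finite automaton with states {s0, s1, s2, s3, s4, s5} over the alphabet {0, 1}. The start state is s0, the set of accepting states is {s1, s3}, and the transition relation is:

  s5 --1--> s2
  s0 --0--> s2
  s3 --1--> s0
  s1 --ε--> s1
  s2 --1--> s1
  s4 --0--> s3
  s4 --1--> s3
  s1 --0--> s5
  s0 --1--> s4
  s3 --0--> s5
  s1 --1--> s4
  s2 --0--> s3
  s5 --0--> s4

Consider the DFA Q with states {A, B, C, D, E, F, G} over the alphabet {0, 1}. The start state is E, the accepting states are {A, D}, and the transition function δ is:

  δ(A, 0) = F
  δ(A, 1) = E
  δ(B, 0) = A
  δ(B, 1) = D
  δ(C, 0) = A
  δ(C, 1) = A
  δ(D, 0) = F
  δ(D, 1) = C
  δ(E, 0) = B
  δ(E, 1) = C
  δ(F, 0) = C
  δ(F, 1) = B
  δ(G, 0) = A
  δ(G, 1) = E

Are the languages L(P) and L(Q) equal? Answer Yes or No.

Yes

Exploring the product automaton P × Q from the start pair (s0, E), following both machines on each input symbol, reaches 6 state pairs: (s0, E), (s2, B), (s4, C), (s3, A), (s1, D), (s5, F).
P accepts in {s1, s3} and Q accepts in {A, D}. In every reachable pair the two components are either both accepting — (s3, A), (s1, D) — or both non-accepting, so no string is accepted by exactly one of the machines: L(P) \ L(Q) and L(Q) \ L(P) are both empty.
Hence every string is accepted by P iff it is accepted by Q, and the two languages coincide.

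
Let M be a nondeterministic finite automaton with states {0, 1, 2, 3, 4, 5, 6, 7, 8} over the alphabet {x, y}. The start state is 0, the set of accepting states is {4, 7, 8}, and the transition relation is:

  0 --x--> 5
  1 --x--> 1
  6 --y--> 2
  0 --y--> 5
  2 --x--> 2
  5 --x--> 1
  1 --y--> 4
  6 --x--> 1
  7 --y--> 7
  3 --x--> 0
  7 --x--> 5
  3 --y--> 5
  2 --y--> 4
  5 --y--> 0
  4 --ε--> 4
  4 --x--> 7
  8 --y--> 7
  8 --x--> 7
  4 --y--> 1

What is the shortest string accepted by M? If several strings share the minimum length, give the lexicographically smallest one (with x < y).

A breadth-first search from 0 reaches an accepting state first via the path 0 → 5 → 1 → 4 on input xxy.
No string of length < 3 is accepted (BFS exhausts all shorter strings without reaching an accepting state), and xxy is the lexicographically least accepting string of length 3.

xxy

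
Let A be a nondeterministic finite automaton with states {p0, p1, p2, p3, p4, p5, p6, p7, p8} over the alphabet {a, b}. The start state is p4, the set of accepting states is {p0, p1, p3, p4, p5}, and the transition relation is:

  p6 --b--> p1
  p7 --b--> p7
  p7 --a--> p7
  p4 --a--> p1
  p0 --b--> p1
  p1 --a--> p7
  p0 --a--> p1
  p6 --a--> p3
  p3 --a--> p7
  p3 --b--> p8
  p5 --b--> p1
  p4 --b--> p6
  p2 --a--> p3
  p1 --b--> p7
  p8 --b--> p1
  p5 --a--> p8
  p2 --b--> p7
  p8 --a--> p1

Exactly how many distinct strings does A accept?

6

The useful subgraph on states {p1, p3, p4, p6, p8} is acyclic, so L(A) is finite; the longest accepting path visits 5 useful states, giving maximum string length 4.
Counting accepting paths from p4 by length: 1 of length 0, 1 of length 1, 2 of length 2, 2 of length 4. Total 6.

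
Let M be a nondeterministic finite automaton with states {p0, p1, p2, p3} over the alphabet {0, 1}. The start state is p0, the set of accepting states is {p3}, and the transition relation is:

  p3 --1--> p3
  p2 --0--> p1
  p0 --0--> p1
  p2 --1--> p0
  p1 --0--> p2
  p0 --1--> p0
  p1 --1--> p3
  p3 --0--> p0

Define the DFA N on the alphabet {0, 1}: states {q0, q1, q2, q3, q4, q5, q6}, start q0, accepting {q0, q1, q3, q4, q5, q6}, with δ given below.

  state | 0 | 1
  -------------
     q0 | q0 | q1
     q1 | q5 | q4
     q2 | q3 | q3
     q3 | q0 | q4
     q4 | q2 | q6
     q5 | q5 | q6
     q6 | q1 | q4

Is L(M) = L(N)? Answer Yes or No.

No

The empty string ε is accepted by N but rejected by M.
So L(M) ≠ L(N).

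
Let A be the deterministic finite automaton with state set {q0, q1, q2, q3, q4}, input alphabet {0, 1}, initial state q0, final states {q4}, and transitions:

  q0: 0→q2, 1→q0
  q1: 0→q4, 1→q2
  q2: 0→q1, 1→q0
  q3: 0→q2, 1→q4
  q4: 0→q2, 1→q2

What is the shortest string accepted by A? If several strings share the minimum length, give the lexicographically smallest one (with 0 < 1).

000

A breadth-first search from q0 reaches an accepting state first via the path q0 → q2 → q1 → q4 on input 000.
No string of length < 3 is accepted (BFS exhausts all shorter strings without reaching an accepting state), and 000 is the lexicographically least accepting string of length 3.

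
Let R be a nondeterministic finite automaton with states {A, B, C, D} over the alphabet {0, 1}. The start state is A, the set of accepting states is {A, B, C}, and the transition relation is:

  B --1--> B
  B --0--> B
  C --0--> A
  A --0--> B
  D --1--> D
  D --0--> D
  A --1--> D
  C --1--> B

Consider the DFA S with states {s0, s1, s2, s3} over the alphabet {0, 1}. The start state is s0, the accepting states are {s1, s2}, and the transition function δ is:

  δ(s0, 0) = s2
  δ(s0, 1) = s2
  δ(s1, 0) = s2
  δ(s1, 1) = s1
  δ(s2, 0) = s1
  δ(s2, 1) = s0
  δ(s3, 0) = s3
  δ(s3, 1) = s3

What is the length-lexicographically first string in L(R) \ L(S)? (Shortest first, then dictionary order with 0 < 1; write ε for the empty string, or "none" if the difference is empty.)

ε

The empty string ε is accepted by R but not by S.
Since ε is the unique shortest string, it is the required witness.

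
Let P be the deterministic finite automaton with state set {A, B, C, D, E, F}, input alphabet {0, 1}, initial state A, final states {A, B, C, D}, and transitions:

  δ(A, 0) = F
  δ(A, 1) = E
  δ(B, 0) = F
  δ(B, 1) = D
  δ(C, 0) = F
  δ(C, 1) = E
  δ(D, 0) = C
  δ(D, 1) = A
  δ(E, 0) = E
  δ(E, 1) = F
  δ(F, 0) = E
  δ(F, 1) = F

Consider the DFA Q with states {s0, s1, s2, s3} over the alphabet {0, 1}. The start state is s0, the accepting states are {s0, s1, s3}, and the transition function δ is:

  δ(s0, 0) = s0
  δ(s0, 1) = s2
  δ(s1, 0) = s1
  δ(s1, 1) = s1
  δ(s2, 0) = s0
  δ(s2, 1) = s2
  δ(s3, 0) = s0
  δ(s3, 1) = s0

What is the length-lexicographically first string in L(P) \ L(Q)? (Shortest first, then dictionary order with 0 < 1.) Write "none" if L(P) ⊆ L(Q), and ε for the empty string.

Exploring the product automaton P × Q from the start pair (A, s0), following both machines on each input symbol, reaches 5 state pairs: (A, s0), (F, s0), (E, s2), (E, s0), (F, s2).
P accepts in {A, B, C, D} and Q accepts in {s0, s1, s3}. The reachable pairs whose P-component is accepting are (A, s0); in each of them the Q-component is accepting too, so the product for L(P) \ L(Q) (P-component accepting, Q-component rejecting) has no reachable accepting pair and the difference is empty.
So every string accepted by P is also accepted by Q: L(P) \ L(Q) = ∅ and there is no such string.

none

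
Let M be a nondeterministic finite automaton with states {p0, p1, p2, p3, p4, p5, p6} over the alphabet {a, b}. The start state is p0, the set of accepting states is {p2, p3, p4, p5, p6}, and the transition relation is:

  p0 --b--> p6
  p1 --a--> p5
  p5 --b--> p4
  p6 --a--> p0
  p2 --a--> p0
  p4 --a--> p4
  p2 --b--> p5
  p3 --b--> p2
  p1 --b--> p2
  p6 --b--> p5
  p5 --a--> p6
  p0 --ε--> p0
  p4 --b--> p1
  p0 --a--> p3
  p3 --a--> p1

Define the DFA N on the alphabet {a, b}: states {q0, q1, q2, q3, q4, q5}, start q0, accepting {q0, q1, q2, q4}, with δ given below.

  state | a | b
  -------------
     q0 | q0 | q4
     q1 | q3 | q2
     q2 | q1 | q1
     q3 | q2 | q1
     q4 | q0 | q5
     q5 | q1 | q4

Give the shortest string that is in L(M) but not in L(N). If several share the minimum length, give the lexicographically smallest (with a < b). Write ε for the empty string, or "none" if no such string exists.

bb

The string bb is accepted by M but not by N.
No shorter string lies in the difference, and bb is the lexicographically first length-2 string in L(M) \ L(N).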